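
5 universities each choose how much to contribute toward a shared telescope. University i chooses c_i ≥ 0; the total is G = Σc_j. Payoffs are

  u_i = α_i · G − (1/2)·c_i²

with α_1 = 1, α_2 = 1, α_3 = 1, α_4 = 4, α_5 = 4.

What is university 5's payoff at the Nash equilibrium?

36

University i's FOC: ∂u_i/∂c_i = α_i − c_i = 0, so c_i* = α_i.
NE contributions = (1, 1, 1, 4, 4); G = 11.
u_5 = α_5·G − ½·(c_5)² = 4·11 − ½·4² = 36.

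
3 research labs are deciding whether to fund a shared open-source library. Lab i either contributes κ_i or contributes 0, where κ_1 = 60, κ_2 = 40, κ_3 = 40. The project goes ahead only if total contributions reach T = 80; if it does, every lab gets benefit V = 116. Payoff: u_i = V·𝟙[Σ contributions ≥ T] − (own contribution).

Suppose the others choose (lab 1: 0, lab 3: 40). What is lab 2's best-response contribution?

Others' total = 40. Contributing 40 brings total to 80 ≥ 80: gain V − κ_2 = 76.
Best response: 40.

40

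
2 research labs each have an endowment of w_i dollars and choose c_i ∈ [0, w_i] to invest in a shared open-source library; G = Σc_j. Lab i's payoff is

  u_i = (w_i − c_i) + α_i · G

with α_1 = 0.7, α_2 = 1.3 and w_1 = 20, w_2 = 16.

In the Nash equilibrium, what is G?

16

∂u_i/∂c_i = α_i − 1, so lab i contributes w_i if α_i > 1, else 0.
α_i > 1 for i ∈ {2}; NE contributions (0, 16), G = 16.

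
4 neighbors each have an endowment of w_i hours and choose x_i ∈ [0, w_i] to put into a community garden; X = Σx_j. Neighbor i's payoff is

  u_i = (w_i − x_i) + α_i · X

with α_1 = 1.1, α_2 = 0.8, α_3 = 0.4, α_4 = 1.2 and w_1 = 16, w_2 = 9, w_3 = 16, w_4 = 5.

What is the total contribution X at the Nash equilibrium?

∂u_i/∂x_i = α_i − 1, so neighbor i contributes w_i if α_i > 1, else 0.
α_i > 1 for i ∈ {1, 4}; NE contributions (16, 0, 0, 5), X = 21.

21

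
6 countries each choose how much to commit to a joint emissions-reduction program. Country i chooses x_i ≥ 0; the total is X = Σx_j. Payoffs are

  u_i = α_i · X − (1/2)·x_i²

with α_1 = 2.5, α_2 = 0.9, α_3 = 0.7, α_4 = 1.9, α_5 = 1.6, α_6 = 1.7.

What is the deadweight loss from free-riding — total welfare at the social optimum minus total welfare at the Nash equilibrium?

Country i's FOC: ∂u_i/∂x_i = α_i − x_i = 0, so x_i* = α_i.
NE contributions = (2.5, 0.9, 0.7, 1.9, 1.6, 1.7); X = 9.3.
W^NE = (Σα)·X − ½Σα_i² = 9.3² − ½·16.61 = 78.185.
Planner sets x_i = Σα_j = 9.3 for every i, so X^SO = 6·9.3 = 55.8.
W^SO = (Σα)·X^SO − ½·6·(Σα)² = (6/2)·9.3² = 259.47.
Deadweight loss = W^SO − W^NE = 181.285.

181.285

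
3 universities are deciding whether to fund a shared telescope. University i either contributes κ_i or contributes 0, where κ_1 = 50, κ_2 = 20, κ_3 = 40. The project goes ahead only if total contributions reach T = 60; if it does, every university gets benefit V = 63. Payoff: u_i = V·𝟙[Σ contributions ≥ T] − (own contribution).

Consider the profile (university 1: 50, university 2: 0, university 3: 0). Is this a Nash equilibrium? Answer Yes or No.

Total = 50 < 60: not provided.
University 1 (pledges 50, payoff -50): dropping to 0 → total 0, payoff 0. Profitable deviation.

No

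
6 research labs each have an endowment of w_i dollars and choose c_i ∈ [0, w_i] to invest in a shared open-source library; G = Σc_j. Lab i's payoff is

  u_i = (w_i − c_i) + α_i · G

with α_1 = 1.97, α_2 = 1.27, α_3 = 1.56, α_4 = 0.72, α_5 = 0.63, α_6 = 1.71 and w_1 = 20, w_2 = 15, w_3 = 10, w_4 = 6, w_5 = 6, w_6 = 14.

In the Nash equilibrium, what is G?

∂u_i/∂c_i = α_i − 1, so lab i contributes w_i if α_i > 1, else 0.
α_i > 1 for i ∈ {1, 2, 3, 6}; NE contributions (20, 15, 10, 0, 0, 14), G = 59.

59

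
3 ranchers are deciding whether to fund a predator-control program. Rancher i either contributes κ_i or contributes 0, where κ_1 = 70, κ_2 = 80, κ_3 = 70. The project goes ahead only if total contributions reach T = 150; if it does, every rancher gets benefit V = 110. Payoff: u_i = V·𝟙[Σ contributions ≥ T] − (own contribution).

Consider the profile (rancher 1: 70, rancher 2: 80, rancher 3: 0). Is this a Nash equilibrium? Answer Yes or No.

Yes

Total = 150 ≥ 150: provided.
Rancher 1 (pledges 70, payoff 40): dropping to 0 → total 80, payoff 0. No gain.
Rancher 2 (pledges 80, payoff 30): dropping to 0 → total 70, payoff 0. No gain.
Rancher 3 (pledges 0, payoff 110): pledging 70 → total 220, payoff 40. No gain.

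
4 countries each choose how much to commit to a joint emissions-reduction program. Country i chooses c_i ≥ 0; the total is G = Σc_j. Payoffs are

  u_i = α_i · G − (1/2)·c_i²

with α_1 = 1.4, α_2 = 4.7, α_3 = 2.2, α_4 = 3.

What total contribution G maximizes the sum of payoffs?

45.2

Planner FOC: ∂(Σu_j)/∂c_i = (Σα_j) − c_i = 0, so c_i^SO = Σα_j = 11.3 for every i; G^SO = 45.2.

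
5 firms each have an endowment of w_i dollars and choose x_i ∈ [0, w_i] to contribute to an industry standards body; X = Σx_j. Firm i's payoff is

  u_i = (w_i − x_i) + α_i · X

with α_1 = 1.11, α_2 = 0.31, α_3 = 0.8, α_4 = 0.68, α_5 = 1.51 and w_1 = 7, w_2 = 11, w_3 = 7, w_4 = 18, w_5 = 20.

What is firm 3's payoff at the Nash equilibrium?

∂u_i/∂x_i = α_i − 1, so firm i contributes w_i if α_i > 1, else 0.
α_i > 1 for i ∈ {1, 5}; NE contributions (7, 0, 0, 0, 20), X = 27.
u_3 = (7 − 0) + 0.8·27 = 28.6.

28.6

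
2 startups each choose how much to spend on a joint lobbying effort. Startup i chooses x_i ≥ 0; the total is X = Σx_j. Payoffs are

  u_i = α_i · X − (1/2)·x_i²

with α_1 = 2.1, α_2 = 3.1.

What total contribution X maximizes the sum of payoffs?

Planner FOC: ∂(Σu_j)/∂x_i = (Σα_j) − x_i = 0, so x_i^SO = Σα_j = 5.2 for every i; X^SO = 10.4.

10.4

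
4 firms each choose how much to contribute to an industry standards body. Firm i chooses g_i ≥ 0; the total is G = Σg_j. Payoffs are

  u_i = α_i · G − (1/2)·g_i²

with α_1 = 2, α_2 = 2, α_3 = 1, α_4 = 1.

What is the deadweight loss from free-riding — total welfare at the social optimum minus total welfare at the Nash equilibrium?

Firm i's FOC: ∂u_i/∂g_i = α_i − g_i = 0, so g_i* = α_i.
NE contributions = (2, 2, 1, 1); G = 6.
W^NE = (Σα)·G − ½Σα_i² = 6² − ½·10 = 31.
Planner sets g_i = Σα_j = 6 for every i, so G^SO = 4·6 = 24.
W^SO = (Σα)·G^SO − ½·4·(Σα)² = (4/2)·6² = 72.
Deadweight loss = W^SO − W^NE = 41.

41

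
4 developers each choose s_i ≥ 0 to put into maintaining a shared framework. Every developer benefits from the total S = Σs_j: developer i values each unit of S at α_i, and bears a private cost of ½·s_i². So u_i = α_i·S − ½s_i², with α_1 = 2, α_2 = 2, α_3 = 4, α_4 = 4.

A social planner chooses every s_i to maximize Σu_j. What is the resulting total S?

Planner FOC: ∂(Σu_j)/∂s_i = (Σα_j) − s_i = 0, so s_i^SO = Σα_j = 12 for every i; S^SO = 48.

48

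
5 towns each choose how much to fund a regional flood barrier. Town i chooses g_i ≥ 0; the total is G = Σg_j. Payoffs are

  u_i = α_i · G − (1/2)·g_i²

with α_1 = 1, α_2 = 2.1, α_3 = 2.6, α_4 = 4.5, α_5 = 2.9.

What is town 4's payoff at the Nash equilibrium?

48.825

Town i's FOC: ∂u_i/∂g_i = α_i − g_i = 0, so g_i* = α_i.
NE contributions = (1, 2.1, 2.6, 4.5, 2.9); G = 13.1.
u_4 = α_4·G − ½·(g_4)² = 4.5·13.1 − ½·4.5² = 48.825.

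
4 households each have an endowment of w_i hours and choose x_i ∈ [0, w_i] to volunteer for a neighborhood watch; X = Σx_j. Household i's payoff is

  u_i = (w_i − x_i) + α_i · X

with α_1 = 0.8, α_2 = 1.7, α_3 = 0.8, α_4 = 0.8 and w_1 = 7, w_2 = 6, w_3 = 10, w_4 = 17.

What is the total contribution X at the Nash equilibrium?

6

∂u_i/∂x_i = α_i − 1, so household i contributes w_i if α_i > 1, else 0.
α_i > 1 for i ∈ {2}; NE contributions (0, 6, 0, 0), X = 6.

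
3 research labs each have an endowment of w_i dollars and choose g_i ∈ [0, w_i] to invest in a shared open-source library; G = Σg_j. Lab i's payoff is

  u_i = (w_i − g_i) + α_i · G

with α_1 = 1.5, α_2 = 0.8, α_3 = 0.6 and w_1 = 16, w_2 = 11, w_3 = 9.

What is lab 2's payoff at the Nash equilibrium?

∂u_i/∂g_i = α_i − 1, so lab i contributes w_i if α_i > 1, else 0.
α_i > 1 for i ∈ {1}; NE contributions (16, 0, 0), G = 16.
u_2 = (11 − 0) + 0.8·16 = 23.8.

23.8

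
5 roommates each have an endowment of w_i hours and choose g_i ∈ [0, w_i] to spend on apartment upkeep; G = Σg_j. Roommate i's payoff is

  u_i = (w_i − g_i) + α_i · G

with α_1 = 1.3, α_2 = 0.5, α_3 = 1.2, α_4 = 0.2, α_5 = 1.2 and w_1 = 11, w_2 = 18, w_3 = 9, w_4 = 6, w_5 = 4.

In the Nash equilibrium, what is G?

∂u_i/∂g_i = α_i − 1, so roommate i contributes w_i if α_i > 1, else 0.
α_i > 1 for i ∈ {1, 3, 5}; NE contributions (11, 0, 9, 0, 4), G = 24.

24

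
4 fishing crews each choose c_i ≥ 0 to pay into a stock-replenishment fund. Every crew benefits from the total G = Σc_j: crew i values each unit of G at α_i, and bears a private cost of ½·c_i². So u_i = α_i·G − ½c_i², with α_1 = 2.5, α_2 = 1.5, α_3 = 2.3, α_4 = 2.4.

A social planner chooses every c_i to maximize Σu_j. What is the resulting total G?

Planner FOC: ∂(Σu_j)/∂c_i = (Σα_j) − c_i = 0, so c_i^SO = Σα_j = 8.7 for every i; G^SO = 34.8.

34.8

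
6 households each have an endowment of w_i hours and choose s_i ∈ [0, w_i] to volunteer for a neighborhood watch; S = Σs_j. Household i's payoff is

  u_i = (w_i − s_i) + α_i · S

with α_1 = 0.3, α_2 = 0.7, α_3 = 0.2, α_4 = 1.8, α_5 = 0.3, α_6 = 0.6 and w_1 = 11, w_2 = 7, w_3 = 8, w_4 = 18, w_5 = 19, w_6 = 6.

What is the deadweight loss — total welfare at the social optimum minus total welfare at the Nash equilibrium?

∂u_i/∂s_i = α_i − 1, so household i contributes w_i if α_i > 1, else 0.
α_i > 1 for i ∈ {4}; NE contributions (0, 0, 0, 18, 0, 0), S = 18.
W^NE = Σw_i − S^NE + (Σα_i)·S^NE = 69 + 2.9·18 = 121.2.
Planner: ∂(Σu_j)/∂s_i = Σα_j − 1 = 2.9 > 0, so everyone contributes w_i; S^SO = 69, W^SO = 69 + 2.9·69 = 269.1.
Deadweight loss = 147.9.

147.9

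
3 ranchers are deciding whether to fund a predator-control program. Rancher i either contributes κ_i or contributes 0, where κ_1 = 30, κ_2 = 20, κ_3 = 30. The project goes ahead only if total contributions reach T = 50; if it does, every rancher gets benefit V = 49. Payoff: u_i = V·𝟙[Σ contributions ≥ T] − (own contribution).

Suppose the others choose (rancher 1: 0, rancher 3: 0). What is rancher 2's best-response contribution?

Others' total = 0. Even contributing 20 gives 20 < 50: no benefit either way.
Best response: 0.

0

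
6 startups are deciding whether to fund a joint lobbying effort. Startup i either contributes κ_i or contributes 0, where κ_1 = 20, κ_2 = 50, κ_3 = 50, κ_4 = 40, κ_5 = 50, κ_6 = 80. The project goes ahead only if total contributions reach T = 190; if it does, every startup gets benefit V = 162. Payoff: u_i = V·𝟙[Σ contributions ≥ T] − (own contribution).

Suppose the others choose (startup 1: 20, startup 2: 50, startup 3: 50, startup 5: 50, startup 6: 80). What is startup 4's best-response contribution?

0

Others' total = 250 ≥ 190; contributing adds cost 40 for no extra benefit.
Best response: 0.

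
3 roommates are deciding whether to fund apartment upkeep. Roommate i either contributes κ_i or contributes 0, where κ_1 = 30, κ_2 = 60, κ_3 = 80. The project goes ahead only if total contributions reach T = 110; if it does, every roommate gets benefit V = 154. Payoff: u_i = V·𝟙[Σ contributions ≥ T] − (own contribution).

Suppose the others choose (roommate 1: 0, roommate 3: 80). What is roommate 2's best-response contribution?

Others' total = 80. Contributing 60 brings total to 140 ≥ 110: gain V − κ_2 = 94.
Best response: 60.

60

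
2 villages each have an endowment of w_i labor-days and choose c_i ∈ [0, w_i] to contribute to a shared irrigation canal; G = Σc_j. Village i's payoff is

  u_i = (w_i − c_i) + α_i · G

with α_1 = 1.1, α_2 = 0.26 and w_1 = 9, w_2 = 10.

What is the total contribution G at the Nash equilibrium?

9

∂u_i/∂c_i = α_i − 1, so village i contributes w_i if α_i > 1, else 0.
α_i > 1 for i ∈ {1}; NE contributions (9, 0), G = 9.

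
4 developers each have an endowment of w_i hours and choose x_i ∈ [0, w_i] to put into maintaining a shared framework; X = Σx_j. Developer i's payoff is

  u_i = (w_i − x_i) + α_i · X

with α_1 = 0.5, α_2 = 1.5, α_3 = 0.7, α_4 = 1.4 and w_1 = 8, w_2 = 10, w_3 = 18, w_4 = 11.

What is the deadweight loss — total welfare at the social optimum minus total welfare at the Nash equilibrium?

80.6

∂u_i/∂x_i = α_i − 1, so developer i contributes w_i if α_i > 1, else 0.
α_i > 1 for i ∈ {2, 4}; NE contributions (0, 10, 0, 11), X = 21.
W^NE = Σw_i − X^NE + (Σα_i)·X^NE = 47 + 3.1·21 = 112.1.
Planner: ∂(Σu_j)/∂x_i = Σα_j − 1 = 3.1 > 0, so everyone contributes w_i; X^SO = 47, W^SO = 47 + 3.1·47 = 192.7.
Deadweight loss = 80.6.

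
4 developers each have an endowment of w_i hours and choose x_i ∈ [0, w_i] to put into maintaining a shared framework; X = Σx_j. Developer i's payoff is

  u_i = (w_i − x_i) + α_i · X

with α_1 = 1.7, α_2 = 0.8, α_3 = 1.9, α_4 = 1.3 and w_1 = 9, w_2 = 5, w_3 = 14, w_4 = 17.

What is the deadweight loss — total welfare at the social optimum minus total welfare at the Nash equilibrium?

23.5

∂u_i/∂x_i = α_i − 1, so developer i contributes w_i if α_i > 1, else 0.
α_i > 1 for i ∈ {1, 3, 4}; NE contributions (9, 0, 14, 17), X = 40.
W^NE = Σw_i − X^NE + (Σα_i)·X^NE = 45 + 4.7·40 = 233.
Planner: ∂(Σu_j)/∂x_i = Σα_j − 1 = 4.7 > 0, so everyone contributes w_i; X^SO = 45, W^SO = 45 + 4.7·45 = 256.5.
Deadweight loss = 23.5.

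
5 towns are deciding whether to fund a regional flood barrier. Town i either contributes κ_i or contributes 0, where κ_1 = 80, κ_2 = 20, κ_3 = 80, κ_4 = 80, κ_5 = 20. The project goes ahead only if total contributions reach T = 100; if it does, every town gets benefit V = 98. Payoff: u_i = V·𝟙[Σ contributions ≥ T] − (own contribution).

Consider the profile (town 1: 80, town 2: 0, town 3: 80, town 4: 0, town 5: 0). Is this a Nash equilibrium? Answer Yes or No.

Yes

Total = 160 ≥ 100: provided.
Town 1 (pledges 80, payoff 18): dropping to 0 → total 80, payoff 0. No gain.
Town 2 (pledges 0, payoff 98): pledging 20 → total 180, payoff 78. No gain.
Town 3 (pledges 80, payoff 18): dropping to 0 → total 80, payoff 0. No gain.
Town 4 (pledges 0, payoff 98): pledging 80 → total 240, payoff 18. No gain.
Town 5 (pledges 0, payoff 98): pledging 20 → total 180, payoff 78. No gain.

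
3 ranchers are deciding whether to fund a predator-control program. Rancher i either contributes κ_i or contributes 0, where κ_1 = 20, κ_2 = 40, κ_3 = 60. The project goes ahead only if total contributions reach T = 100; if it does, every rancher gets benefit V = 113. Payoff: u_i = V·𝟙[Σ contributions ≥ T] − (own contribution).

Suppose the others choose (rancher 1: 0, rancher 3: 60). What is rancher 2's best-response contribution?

Others' total = 60. Contributing 40 brings total to 100 ≥ 100: gain V − κ_2 = 73.
Best response: 40.

40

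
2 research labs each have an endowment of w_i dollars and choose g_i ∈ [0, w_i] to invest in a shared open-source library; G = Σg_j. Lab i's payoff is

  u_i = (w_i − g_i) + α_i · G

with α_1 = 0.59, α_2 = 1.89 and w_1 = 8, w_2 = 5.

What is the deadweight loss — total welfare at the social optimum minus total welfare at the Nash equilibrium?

11.84

∂u_i/∂g_i = α_i − 1, so lab i contributes w_i if α_i > 1, else 0.
α_i > 1 for i ∈ {2}; NE contributions (0, 5), G = 5.
W^NE = Σw_i − G^NE + (Σα_i)·G^NE = 13 + 1.48·5 = 20.4.
Planner: ∂(Σu_j)/∂g_i = Σα_j − 1 = 1.48 > 0, so everyone contributes w_i; G^SO = 13, W^SO = 13 + 1.48·13 = 32.24.
Deadweight loss = 11.84.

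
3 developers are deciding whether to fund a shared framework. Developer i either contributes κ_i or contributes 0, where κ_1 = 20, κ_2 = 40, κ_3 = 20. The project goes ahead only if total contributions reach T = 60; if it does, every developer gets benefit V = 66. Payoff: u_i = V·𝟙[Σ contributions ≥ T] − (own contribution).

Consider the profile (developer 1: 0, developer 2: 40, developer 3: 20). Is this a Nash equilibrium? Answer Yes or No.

Total = 60 ≥ 60: provided.
Developer 1 (pledges 0, payoff 66): pledging 20 → total 80, payoff 46. No gain.
Developer 2 (pledges 40, payoff 26): dropping to 0 → total 20, payoff 0. No gain.
Developer 3 (pledges 20, payoff 46): dropping to 0 → total 40, payoff 0. No gain.

Yes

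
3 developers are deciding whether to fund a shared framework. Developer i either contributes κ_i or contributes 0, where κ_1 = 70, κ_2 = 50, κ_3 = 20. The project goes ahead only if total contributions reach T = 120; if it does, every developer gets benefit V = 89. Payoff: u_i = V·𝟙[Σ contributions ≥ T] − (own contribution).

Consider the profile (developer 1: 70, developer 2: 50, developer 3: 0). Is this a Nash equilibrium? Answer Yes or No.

Yes

Total = 120 ≥ 120: provided.
Developer 1 (pledges 70, payoff 19): dropping to 0 → total 50, payoff 0. No gain.
Developer 2 (pledges 50, payoff 39): dropping to 0 → total 70, payoff 0. No gain.
Developer 3 (pledges 0, payoff 89): pledging 20 → total 140, payoff 69. No gain.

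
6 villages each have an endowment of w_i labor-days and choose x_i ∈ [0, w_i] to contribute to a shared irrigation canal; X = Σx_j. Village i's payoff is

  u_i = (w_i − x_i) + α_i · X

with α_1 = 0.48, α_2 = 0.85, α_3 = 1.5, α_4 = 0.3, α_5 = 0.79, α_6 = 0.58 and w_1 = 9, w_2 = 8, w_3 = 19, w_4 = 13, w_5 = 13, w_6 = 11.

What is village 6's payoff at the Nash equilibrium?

∂u_i/∂x_i = α_i − 1, so village i contributes w_i if α_i > 1, else 0.
α_i > 1 for i ∈ {3}; NE contributions (0, 0, 19, 0, 0, 0), X = 19.
u_6 = (11 − 0) + 0.58·19 = 22.02.

22.02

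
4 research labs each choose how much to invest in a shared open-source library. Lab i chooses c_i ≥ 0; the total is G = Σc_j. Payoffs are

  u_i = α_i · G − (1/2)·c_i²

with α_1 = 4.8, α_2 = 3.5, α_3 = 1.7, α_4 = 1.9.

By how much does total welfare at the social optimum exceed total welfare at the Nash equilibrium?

162.505

Lab i's FOC: ∂u_i/∂c_i = α_i − c_i = 0, so c_i* = α_i.
NE contributions = (4.8, 3.5, 1.7, 1.9); G = 11.9.
W^NE = (Σα)·G − ½Σα_i² = 11.9² − ½·41.79 = 120.715.
Planner sets c_i = Σα_j = 11.9 for every i, so G^SO = 4·11.9 = 47.6.
W^SO = (Σα)·G^SO − ½·4·(Σα)² = (4/2)·11.9² = 283.22.
Deadweight loss = W^SO − W^NE = 162.505.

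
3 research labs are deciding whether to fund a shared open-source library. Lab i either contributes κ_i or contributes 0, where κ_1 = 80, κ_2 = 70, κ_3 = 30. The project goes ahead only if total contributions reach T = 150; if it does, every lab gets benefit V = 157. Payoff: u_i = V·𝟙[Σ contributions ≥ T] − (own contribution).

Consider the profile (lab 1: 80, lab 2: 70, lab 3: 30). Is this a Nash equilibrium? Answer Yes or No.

No

Total = 180 ≥ 150: provided.
Lab 1 (pledges 80, payoff 77): dropping to 0 → total 100, payoff 0. No gain.
Lab 2 (pledges 70, payoff 87): dropping to 0 → total 110, payoff 0. No gain.
Lab 3 (pledges 30, payoff 127): dropping to 0 → total 150, payoff 157. Profitable deviation.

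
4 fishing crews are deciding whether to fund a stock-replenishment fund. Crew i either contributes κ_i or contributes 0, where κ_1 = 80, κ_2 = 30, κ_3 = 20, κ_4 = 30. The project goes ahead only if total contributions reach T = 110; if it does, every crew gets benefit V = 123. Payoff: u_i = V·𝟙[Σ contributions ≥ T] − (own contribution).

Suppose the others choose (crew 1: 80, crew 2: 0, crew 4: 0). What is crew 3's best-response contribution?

Others' total = 80. Even contributing 20 gives 100 < 110: no benefit either way.
Best response: 0.

0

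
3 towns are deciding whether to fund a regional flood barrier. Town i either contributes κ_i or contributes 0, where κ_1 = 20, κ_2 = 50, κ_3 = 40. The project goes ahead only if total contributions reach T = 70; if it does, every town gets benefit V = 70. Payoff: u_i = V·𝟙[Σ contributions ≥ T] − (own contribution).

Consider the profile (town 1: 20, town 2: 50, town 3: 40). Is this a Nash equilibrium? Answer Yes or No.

Total = 110 ≥ 70: provided.
Town 1 (pledges 20, payoff 50): dropping to 0 → total 90, payoff 70. Profitable deviation.

No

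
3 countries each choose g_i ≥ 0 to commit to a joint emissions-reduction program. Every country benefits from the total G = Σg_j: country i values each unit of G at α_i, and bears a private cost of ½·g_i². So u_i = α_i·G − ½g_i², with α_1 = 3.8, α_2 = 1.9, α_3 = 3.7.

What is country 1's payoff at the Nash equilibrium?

28.5

Country i's FOC: ∂u_i/∂g_i = α_i − g_i = 0, so g_i* = α_i.
NE contributions = (3.8, 1.9, 3.7); G = 9.4.
u_1 = α_1·G − ½·(g_1)² = 3.8·9.4 − ½·3.8² = 28.5.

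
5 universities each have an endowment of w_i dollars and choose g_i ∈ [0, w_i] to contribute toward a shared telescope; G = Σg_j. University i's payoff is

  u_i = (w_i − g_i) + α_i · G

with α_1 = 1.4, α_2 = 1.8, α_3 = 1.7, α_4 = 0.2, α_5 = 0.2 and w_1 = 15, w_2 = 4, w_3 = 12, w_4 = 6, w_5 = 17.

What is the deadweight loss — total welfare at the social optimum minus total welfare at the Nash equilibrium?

98.9

∂u_i/∂g_i = α_i − 1, so university i contributes w_i if α_i > 1, else 0.
α_i > 1 for i ∈ {1, 2, 3}; NE contributions (15, 4, 12, 0, 0), G = 31.
W^NE = Σw_i − G^NE + (Σα_i)·G^NE = 54 + 4.3·31 = 187.3.
Planner: ∂(Σu_j)/∂g_i = Σα_j − 1 = 4.3 > 0, so everyone contributes w_i; G^SO = 54, W^SO = 54 + 4.3·54 = 286.2.
Deadweight loss = 98.9.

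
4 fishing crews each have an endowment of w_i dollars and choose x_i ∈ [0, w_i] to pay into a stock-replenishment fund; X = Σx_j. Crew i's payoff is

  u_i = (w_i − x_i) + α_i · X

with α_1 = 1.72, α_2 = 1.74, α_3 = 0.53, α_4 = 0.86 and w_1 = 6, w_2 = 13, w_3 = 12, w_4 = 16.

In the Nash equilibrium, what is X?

∂u_i/∂x_i = α_i − 1, so crew i contributes w_i if α_i > 1, else 0.
α_i > 1 for i ∈ {1, 2}; NE contributions (6, 13, 0, 0), X = 19.

19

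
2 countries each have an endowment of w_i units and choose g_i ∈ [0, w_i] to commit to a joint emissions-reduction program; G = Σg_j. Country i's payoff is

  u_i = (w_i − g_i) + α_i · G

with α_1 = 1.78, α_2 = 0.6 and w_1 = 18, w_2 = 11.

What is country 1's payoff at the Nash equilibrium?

∂u_i/∂g_i = α_i − 1, so country i contributes w_i if α_i > 1, else 0.
α_i > 1 for i ∈ {1}; NE contributions (18, 0), G = 18.
u_1 = (18 − 18) + 1.78·18 = 32.04.

32.04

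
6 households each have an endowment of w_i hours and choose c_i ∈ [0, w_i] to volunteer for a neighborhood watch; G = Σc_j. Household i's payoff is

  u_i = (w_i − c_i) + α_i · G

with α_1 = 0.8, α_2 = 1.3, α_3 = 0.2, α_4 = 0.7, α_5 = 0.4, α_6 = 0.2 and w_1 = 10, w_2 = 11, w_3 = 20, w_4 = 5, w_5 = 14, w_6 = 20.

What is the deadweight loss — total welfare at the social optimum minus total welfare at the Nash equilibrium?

∂u_i/∂c_i = α_i − 1, so household i contributes w_i if α_i > 1, else 0.
α_i > 1 for i ∈ {2}; NE contributions (0, 11, 0, 0, 0, 0), G = 11.
W^NE = Σw_i − G^NE + (Σα_i)·G^NE = 80 + 2.6·11 = 108.6.
Planner: ∂(Σu_j)/∂c_i = Σα_j − 1 = 2.6 > 0, so everyone contributes w_i; G^SO = 80, W^SO = 80 + 2.6·80 = 288.
Deadweight loss = 179.4.

179.4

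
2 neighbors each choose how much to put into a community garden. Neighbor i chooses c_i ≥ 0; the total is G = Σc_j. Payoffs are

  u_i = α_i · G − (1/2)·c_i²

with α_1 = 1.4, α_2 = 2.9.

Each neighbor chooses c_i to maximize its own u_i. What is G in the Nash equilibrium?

Neighbor i's FOC: ∂u_i/∂c_i = α_i − c_i = 0, so c_i* = α_i.
NE contributions = (1.4, 2.9); G = 4.3.

4.3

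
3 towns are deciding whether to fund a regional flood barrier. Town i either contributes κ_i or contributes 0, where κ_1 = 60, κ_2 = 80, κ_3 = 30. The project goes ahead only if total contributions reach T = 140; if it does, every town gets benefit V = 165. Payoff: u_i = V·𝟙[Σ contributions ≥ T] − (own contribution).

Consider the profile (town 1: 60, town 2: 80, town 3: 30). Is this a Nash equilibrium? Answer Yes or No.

Total = 170 ≥ 140: provided.
Town 1 (pledges 60, payoff 105): dropping to 0 → total 110, payoff 0. No gain.
Town 2 (pledges 80, payoff 85): dropping to 0 → total 90, payoff 0. No gain.
Town 3 (pledges 30, payoff 135): dropping to 0 → total 140, payoff 165. Profitable deviation.

No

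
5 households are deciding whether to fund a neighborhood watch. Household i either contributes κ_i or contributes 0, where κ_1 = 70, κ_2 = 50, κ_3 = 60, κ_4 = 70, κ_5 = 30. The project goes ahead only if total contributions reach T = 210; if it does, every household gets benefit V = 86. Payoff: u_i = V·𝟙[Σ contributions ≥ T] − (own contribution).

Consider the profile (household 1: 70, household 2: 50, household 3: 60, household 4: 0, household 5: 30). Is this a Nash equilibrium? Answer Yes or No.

Yes

Total = 210 ≥ 210: provided.
Household 1 (pledges 70, payoff 16): dropping to 0 → total 140, payoff 0. No gain.
Household 2 (pledges 50, payoff 36): dropping to 0 → total 160, payoff 0. No gain.
Household 3 (pledges 60, payoff 26): dropping to 0 → total 150, payoff 0. No gain.
Household 4 (pledges 0, payoff 86): pledging 70 → total 280, payoff 16. No gain.
Household 5 (pledges 30, payoff 56): dropping to 0 → total 180, payoff 0. No gain.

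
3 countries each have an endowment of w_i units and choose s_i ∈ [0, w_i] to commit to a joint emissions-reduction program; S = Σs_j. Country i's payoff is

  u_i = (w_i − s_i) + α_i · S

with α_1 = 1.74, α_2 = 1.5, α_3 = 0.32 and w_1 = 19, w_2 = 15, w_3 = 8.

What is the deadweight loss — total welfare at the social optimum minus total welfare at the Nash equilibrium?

∂u_i/∂s_i = α_i − 1, so country i contributes w_i if α_i > 1, else 0.
α_i > 1 for i ∈ {1, 2}; NE contributions (19, 15, 0), S = 34.
W^NE = Σw_i − S^NE + (Σα_i)·S^NE = 42 + 2.56·34 = 129.04.
Planner: ∂(Σu_j)/∂s_i = Σα_j − 1 = 2.56 > 0, so everyone contributes w_i; S^SO = 42, W^SO = 42 + 2.56·42 = 149.52.
Deadweight loss = 20.48.

20.48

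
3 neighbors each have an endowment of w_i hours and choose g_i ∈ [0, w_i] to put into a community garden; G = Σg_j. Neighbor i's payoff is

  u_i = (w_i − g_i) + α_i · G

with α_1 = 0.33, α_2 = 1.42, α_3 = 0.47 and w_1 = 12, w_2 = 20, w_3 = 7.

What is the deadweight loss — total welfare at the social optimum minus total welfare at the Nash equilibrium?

∂u_i/∂g_i = α_i − 1, so neighbor i contributes w_i if α_i > 1, else 0.
α_i > 1 for i ∈ {2}; NE contributions (0, 20, 0), G = 20.
W^NE = Σw_i − G^NE + (Σα_i)·G^NE = 39 + 1.22·20 = 63.4.
Planner: ∂(Σu_j)/∂g_i = Σα_j − 1 = 1.22 > 0, so everyone contributes w_i; G^SO = 39, W^SO = 39 + 1.22·39 = 86.58.
Deadweight loss = 23.18.

23.18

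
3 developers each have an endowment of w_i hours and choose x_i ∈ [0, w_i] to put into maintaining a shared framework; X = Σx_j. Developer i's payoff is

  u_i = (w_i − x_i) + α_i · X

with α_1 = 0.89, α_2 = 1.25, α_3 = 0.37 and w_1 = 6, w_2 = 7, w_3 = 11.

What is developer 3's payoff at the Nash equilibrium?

13.59

∂u_i/∂x_i = α_i − 1, so developer i contributes w_i if α_i > 1, else 0.
α_i > 1 for i ∈ {2}; NE contributions (0, 7, 0), X = 7.
u_3 = (11 − 0) + 0.37·7 = 13.59.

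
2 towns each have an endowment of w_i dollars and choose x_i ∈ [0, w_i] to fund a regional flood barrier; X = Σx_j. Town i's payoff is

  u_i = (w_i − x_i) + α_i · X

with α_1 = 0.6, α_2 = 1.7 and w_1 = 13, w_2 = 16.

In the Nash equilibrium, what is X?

16

∂u_i/∂x_i = α_i − 1, so town i contributes w_i if α_i > 1, else 0.
α_i > 1 for i ∈ {2}; NE contributions (0, 16), X = 16.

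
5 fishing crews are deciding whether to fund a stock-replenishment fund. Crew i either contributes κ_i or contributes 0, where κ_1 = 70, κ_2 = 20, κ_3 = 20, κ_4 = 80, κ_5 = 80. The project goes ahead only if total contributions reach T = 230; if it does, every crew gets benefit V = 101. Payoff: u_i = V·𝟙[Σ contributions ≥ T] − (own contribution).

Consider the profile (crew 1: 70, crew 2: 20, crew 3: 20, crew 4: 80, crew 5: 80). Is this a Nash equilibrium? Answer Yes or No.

Total = 270 ≥ 230: provided.
Crew 1 (pledges 70, payoff 31): dropping to 0 → total 200, payoff 0. No gain.
Crew 2 (pledges 20, payoff 81): dropping to 0 → total 250, payoff 101. Profitable deviation.

No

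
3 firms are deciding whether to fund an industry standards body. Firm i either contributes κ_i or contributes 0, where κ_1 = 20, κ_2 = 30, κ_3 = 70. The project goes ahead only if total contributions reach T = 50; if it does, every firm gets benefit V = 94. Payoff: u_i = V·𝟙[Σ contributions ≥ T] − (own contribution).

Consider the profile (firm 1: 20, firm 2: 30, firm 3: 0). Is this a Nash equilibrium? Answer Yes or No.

Yes

Total = 50 ≥ 50: provided.
Firm 1 (pledges 20, payoff 74): dropping to 0 → total 30, payoff 0. No gain.
Firm 2 (pledges 30, payoff 64): dropping to 0 → total 20, payoff 0. No gain.
Firm 3 (pledges 0, payoff 94): pledging 70 → total 120, payoff 24. No gain.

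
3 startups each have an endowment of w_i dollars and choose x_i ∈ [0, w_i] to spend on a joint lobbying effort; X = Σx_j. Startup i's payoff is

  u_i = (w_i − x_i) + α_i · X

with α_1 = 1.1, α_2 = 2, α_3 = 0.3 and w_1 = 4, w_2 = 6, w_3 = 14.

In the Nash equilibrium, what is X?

10

∂u_i/∂x_i = α_i − 1, so startup i contributes w_i if α_i > 1, else 0.
α_i > 1 for i ∈ {1, 2}; NE contributions (4, 6, 0), X = 10.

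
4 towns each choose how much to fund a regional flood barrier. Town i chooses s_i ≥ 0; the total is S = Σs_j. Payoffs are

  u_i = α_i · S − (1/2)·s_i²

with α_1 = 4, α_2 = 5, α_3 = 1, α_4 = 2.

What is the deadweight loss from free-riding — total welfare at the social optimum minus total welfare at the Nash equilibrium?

167

Town i's FOC: ∂u_i/∂s_i = α_i − s_i = 0, so s_i* = α_i.
NE contributions = (4, 5, 1, 2); S = 12.
W^NE = (Σα)·S − ½Σα_i² = 12² − ½·46 = 121.
Planner sets s_i = Σα_j = 12 for every i, so S^SO = 4·12 = 48.
W^SO = (Σα)·S^SO − ½·4·(Σα)² = (4/2)·12² = 288.
Deadweight loss = W^SO − W^NE = 167.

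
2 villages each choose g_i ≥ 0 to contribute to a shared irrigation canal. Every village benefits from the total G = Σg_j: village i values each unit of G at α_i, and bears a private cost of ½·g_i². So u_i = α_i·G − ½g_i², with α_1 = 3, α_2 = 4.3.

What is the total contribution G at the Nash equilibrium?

Village i's FOC: ∂u_i/∂g_i = α_i − g_i = 0, so g_i* = α_i.
NE contributions = (3, 4.3); G = 7.3.

7.3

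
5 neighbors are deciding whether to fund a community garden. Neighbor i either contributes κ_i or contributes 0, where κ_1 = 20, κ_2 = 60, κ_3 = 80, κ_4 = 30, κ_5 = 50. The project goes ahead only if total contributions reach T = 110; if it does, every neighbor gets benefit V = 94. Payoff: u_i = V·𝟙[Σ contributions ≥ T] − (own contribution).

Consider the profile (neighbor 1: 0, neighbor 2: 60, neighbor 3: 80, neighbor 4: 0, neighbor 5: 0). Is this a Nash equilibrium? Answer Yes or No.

Yes

Total = 140 ≥ 110: provided.
Neighbor 1 (pledges 0, payoff 94): pledging 20 → total 160, payoff 74. No gain.
Neighbor 2 (pledges 60, payoff 34): dropping to 0 → total 80, payoff 0. No gain.
Neighbor 3 (pledges 80, payoff 14): dropping to 0 → total 60, payoff 0. No gain.
Neighbor 4 (pledges 0, payoff 94): pledging 30 → total 170, payoff 64. No gain.
Neighbor 5 (pledges 0, payoff 94): pledging 50 → total 190, payoff 44. No gain.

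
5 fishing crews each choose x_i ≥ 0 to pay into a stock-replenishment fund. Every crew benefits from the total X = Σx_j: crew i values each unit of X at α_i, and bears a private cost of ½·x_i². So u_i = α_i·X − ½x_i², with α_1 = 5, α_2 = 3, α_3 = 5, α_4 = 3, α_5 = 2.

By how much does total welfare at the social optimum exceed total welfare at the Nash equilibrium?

Crew i's FOC: ∂u_i/∂x_i = α_i − x_i = 0, so x_i* = α_i.
NE contributions = (5, 3, 5, 3, 2); X = 18.
W^NE = (Σα)·X − ½Σα_i² = 18² − ½·72 = 288.
Planner sets x_i = Σα_j = 18 for every i, so X^SO = 5·18 = 90.
W^SO = (Σα)·X^SO − ½·5·(Σα)² = (5/2)·18² = 810.
Deadweight loss = W^SO − W^NE = 522.

522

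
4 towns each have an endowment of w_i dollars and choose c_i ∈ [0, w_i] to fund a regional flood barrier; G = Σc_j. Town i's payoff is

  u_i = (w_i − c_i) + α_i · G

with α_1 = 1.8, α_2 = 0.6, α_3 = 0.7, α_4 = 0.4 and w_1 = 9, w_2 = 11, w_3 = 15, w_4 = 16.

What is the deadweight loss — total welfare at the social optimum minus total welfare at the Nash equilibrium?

∂u_i/∂c_i = α_i − 1, so town i contributes w_i if α_i > 1, else 0.
α_i > 1 for i ∈ {1}; NE contributions (9, 0, 0, 0), G = 9.
W^NE = Σw_i − G^NE + (Σα_i)·G^NE = 51 + 2.5·9 = 73.5.
Planner: ∂(Σu_j)/∂c_i = Σα_j − 1 = 2.5 > 0, so everyone contributes w_i; G^SO = 51, W^SO = 51 + 2.5·51 = 178.5.
Deadweight loss = 105.

105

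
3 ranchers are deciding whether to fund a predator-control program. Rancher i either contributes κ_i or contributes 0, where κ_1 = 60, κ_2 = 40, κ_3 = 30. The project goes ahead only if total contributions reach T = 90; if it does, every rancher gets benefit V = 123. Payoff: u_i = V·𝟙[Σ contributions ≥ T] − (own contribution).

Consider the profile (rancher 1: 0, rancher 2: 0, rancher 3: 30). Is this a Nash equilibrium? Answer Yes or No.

Total = 30 < 90: not provided.
Rancher 1 (pledges 0, payoff 0): pledging 60 → total 90, payoff 63. Profitable deviation.

No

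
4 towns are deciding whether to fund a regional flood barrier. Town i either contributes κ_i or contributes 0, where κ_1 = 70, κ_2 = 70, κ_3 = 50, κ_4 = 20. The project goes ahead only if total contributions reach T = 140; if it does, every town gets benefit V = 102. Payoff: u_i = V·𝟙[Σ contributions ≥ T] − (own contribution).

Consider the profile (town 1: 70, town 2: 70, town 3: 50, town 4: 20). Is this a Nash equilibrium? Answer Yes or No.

No

Total = 210 ≥ 140: provided.
Town 1 (pledges 70, payoff 32): dropping to 0 → total 140, payoff 102. Profitable deviation.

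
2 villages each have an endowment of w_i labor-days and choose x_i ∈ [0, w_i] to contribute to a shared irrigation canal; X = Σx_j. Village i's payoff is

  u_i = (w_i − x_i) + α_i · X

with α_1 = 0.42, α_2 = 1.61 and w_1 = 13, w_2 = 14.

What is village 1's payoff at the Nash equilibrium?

∂u_i/∂x_i = α_i − 1, so village i contributes w_i if α_i > 1, else 0.
α_i > 1 for i ∈ {2}; NE contributions (0, 14), X = 14.
u_1 = (13 − 0) + 0.42·14 = 18.88.

18.88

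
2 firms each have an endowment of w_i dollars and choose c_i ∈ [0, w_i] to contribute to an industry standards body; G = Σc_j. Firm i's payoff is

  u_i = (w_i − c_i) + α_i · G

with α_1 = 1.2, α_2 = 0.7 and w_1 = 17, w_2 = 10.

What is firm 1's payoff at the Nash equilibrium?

20.4

∂u_i/∂c_i = α_i − 1, so firm i contributes w_i if α_i > 1, else 0.
α_i > 1 for i ∈ {1}; NE contributions (17, 0), G = 17.
u_1 = (17 − 17) + 1.2·17 = 20.4.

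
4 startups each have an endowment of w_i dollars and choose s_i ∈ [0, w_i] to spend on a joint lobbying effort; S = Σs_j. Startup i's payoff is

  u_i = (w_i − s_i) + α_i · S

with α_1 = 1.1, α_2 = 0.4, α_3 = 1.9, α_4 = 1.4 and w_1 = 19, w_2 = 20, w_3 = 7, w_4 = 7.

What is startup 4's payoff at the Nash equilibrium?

46.2

∂u_i/∂s_i = α_i − 1, so startup i contributes w_i if α_i > 1, else 0.
α_i > 1 for i ∈ {1, 3, 4}; NE contributions (19, 0, 7, 7), S = 33.
u_4 = (7 − 7) + 1.4·33 = 46.2.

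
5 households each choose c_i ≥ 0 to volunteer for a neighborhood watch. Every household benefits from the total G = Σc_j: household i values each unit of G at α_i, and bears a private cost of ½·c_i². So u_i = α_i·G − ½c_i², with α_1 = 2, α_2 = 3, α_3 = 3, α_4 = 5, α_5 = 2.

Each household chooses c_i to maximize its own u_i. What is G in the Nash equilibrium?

15

Household i's FOC: ∂u_i/∂c_i = α_i − c_i = 0, so c_i* = α_i.
NE contributions = (2, 3, 3, 5, 2); G = 15.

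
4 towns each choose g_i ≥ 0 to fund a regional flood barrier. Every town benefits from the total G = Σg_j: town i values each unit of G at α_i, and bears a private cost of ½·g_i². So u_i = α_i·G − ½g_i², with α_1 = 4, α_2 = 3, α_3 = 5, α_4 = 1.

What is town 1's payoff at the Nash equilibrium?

Town i's FOC: ∂u_i/∂g_i = α_i − g_i = 0, so g_i* = α_i.
NE contributions = (4, 3, 5, 1); G = 13.
u_1 = α_1·G − ½·(g_1)² = 4·13 − ½·4² = 44.

44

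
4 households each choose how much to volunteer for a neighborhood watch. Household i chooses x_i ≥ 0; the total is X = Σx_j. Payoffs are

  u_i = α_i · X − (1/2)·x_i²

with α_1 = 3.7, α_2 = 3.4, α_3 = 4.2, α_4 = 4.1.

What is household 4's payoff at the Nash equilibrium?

54.735

Household i's FOC: ∂u_i/∂x_i = α_i − x_i = 0, so x_i* = α_i.
NE contributions = (3.7, 3.4, 4.2, 4.1); X = 15.4.
u_4 = α_4·X − ½·(x_4)² = 4.1·15.4 − ½·4.1² = 54.735.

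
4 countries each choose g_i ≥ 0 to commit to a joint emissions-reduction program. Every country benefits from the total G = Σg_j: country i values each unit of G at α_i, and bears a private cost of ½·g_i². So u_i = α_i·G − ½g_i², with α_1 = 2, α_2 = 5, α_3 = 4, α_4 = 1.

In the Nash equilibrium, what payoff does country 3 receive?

40

Country i's FOC: ∂u_i/∂g_i = α_i − g_i = 0, so g_i* = α_i.
NE contributions = (2, 5, 4, 1); G = 12.
u_3 = α_3·G − ½·(g_3)² = 4·12 − ½·4² = 40.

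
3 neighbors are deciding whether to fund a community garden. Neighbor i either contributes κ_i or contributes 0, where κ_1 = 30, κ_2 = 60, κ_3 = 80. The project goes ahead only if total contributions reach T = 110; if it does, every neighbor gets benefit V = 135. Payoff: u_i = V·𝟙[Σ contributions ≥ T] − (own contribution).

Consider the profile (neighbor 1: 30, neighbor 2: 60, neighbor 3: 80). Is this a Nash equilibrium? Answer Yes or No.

No

Total = 170 ≥ 110: provided.
Neighbor 1 (pledges 30, payoff 105): dropping to 0 → total 140, payoff 135. Profitable deviation.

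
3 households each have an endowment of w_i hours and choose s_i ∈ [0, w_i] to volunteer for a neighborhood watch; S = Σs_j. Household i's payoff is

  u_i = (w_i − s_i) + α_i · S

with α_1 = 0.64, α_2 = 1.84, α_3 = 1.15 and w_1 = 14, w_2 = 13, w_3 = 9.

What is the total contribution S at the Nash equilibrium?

∂u_i/∂s_i = α_i − 1, so household i contributes w_i if α_i > 1, else 0.
α_i > 1 for i ∈ {2, 3}; NE contributions (0, 13, 9), S = 22.

22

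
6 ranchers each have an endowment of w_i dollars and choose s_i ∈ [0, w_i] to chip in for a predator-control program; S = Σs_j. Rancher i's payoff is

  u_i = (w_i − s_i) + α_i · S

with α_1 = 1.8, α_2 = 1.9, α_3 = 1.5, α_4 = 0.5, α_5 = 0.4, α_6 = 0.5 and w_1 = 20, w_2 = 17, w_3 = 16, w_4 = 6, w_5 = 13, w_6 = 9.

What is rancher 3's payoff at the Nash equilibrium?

∂u_i/∂s_i = α_i − 1, so rancher i contributes w_i if α_i > 1, else 0.
α_i > 1 for i ∈ {1, 2, 3}; NE contributions (20, 17, 16, 0, 0, 0), S = 53.
u_3 = (16 − 16) + 1.5·53 = 79.5.

79.5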